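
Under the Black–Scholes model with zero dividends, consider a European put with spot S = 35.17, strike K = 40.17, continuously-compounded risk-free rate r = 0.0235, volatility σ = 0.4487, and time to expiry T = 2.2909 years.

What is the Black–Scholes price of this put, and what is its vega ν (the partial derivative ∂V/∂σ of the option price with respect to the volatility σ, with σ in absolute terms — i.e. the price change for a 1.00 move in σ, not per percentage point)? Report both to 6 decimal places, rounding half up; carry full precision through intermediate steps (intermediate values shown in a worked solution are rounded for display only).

price = 11.244277
ν = 20.714578

σ√T = 0.4487·√2.2909 = 0.679140
d₁ = (ln(S/K) + (r+σ²/2)T) / (σ√T) = (ln(35.17/40.17) + (0.0235+0.4487²/2)·2.2909) / 0.679140 = (-0.132927 + 0.284452) / 0.679140 = 0.223112
d₂ = d₁ − σ√T = 0.223112 − 0.679140 = -0.456027
e^{−rT} = e^{−0.0235·2.2909} = 0.947587
N(−d₁) = 0.411724,  N(−d₂) = 0.675815
Put price V = K·e^{−rT}·N(−d₂) − S·N(−d₁) = 25.724610 − 14.480333 = 11.244277
φ(d₁) = (1/√(2π))·e^{−d₁²/2} = 0.389135
ν = S·φ(d₁)·√T = 20.714578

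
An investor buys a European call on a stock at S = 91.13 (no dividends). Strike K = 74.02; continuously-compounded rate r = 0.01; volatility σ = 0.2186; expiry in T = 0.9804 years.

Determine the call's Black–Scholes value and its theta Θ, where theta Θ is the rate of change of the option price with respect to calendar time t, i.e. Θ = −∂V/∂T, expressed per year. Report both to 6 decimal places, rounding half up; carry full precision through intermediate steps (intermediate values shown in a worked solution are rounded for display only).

price = 19.283692
Θ = -2.754793

σ√T = 0.2186·√0.9804 = 0.216447
d₁ = (ln(S/K) + (r+σ²/2)T) / (σ√T) = (ln(91.13/74.02) + (0.01+0.2186²/2)·0.9804) / 0.216447 = (0.207952 + 0.033229) / 0.216447 = 1.114269
d₂ = d₁ − σ√T = 1.114269 − 0.216447 = 0.897822
e^{−rT} = e^{−0.01·0.9804} = 0.990244
N(d₁) = 0.867418,  N(d₂) = 0.815360
Call price V = S·N(d₁) − K·e^{−rT}·N(d₂) = 79.047820 − 59.764128 = 19.283692
φ(d₁) = (1/√(2π))·e^{−d₁²/2} = 0.214438
Θ = −S·φ(d₁)·σ/(2√T) − r·K·e^{−rT}·N(d₂) = −2.157152 − 0.597641 = -2.754793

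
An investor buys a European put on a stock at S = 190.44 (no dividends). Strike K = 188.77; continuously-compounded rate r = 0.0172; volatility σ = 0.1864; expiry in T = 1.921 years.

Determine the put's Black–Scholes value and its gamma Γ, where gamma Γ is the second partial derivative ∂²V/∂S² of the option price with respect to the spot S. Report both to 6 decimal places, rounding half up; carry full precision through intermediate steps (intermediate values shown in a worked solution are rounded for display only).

σ√T = 0.1864·√1.921 = 0.258351
d₁ = (ln(S/K) + (r+σ²/2)T) / (σ√T) = (ln(190.44/188.77) + (0.0172+0.1864²/2)·1.921) / 0.258351 = (0.008808 + 0.066414) / 0.258351 = 0.291161
d₂ = d₁ − σ√T = 0.291161 − 0.258351 = 0.032810
e^{−rT} = e^{−0.0172·1.921} = 0.967499
N(−d₁) = 0.385464,  N(−d₂) = 0.486913
Put price V = K·e^{−rT}·N(−d₂) − S·N(−d₁) = 88.927227 − 73.407800 = 15.519427
φ(d₁) = (1/√(2π))·e^{−d₁²/2} = 0.382386
Γ = φ(d₁) / (S·σ·√T) = 0.007772

price = 15.519427
Γ = 0.007772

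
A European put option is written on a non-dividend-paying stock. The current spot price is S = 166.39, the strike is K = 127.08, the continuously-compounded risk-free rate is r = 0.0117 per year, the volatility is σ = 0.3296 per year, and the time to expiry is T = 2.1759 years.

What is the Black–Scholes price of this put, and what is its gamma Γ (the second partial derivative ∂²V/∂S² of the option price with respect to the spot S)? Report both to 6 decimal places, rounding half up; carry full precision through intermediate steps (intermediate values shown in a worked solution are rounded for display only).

σ√T = 0.3296·√2.1759 = 0.486191
d₁ = (ln(S/K) + (r+σ²/2)T) / (σ√T) = (ln(166.39/127.08) + (0.0117+0.3296²/2)·2.1759) / 0.486191 = (0.269518 + 0.143649) / 0.486191 = 0.849803
d₂ = d₁ − σ√T = 0.849803 − 0.486191 = 0.363612
e^{−rT} = e^{−0.0117·2.1759} = 0.974863
N(−d₁) = 0.197717,  N(−d₂) = 0.358074
Put price V = K·e^{−rT}·N(−d₂) − S·N(−d₁) = 44.360192 − 32.898181 = 11.462011
φ(d₁) = (1/√(2π))·e^{−d₁²/2} = 0.278031
Γ = φ(d₁) / (S·σ·√T) = 0.003437

price = 11.462011
Γ = 0.003437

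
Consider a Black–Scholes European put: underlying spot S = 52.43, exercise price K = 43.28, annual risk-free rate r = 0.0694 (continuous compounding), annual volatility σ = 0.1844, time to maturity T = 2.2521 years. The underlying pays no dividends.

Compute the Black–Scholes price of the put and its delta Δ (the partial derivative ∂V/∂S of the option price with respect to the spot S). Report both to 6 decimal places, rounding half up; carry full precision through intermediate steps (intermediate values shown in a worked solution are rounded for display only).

price = 0.602716
Δ = -0.081325

σ√T = 0.1844·√2.2521 = 0.276729
d₁ = (ln(S/K) + (r+σ²/2)T) / (σ√T) = (ln(52.43/43.28) + (0.0694+0.1844²/2)·2.2521) / 0.276729 = (0.191788 + 0.194585) / 0.276729 = 1.396216
d₂ = d₁ − σ√T = 1.396216 − 0.276729 = 1.119487
e^{−rT} = e^{−0.0694·2.2521} = 0.855306
N(−d₁) = 0.081325,  N(−d₂) = 0.131466
Put price V = K·e^{−rT}·N(−d₂) − S·N(−d₁) = 4.866571 − 4.263855 = 0.602716
Δ = −N(−d₁) = -0.081325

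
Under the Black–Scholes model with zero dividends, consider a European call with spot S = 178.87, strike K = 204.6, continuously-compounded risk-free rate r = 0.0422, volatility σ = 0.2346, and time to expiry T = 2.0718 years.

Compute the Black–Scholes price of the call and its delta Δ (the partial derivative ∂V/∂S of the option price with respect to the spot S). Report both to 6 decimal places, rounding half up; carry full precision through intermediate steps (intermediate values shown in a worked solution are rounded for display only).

price = 20.493009
Δ = 0.511866

σ√T = 0.2346·√2.0718 = 0.337677
d₁ = (ln(S/K) + (r+σ²/2)T) / (σ√T) = (ln(178.87/204.6) + (0.0422+0.2346²/2)·2.0718) / 0.337677 = (-0.134398 + 0.144443) / 0.337677 = 0.029748
d₂ = d₁ − σ√T = 0.029748 − 0.337677 = -0.307929
e^{−rT} = e^{−0.0422·2.0718} = 0.916283
N(d₁) = 0.511866,  N(d₂) = 0.379068
Call price V = S·N(d₁) − K·e^{−rT}·N(d₂) = 91.557502 − 71.064494 = 20.493009
Δ = N(d₁) = 0.511866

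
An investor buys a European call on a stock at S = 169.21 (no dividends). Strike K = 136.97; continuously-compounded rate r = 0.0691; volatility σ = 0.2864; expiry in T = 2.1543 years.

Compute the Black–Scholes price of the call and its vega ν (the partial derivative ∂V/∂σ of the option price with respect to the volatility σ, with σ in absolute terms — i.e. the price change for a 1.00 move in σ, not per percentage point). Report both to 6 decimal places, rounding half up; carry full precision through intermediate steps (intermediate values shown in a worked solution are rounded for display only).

price = 57.550743
ν = 56.065776

σ√T = 0.2864·√2.1543 = 0.420365
d₁ = (ln(S/K) + (r+σ²/2)T) / (σ√T) = (ln(169.21/136.97) + (0.0691+0.2864²/2)·2.1543) / 0.420365 = (0.211379 + 0.237215) / 0.420365 = 1.067154
d₂ = d₁ − σ√T = 1.067154 − 0.420365 = 0.646790
e^{−rT} = e^{−0.0691·2.1543} = 0.861688
N(d₁) = 0.857049,  N(d₂) = 0.741116
Call price V = S·N(d₁) − K·e^{−rT}·N(d₂) = 145.021255 − 87.470512 = 57.550743
φ(d₁) = (1/√(2π))·e^{−d₁²/2} = 0.225745
ν = S·φ(d₁)·√T = 56.065776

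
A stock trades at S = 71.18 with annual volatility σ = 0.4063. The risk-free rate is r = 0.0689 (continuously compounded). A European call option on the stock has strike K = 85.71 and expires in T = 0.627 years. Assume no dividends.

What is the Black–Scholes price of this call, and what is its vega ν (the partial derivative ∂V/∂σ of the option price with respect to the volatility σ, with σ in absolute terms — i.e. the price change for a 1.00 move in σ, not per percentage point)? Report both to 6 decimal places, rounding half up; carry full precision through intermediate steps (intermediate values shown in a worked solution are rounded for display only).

price = 5.276321
ν = 21.607435

σ√T = 0.4063·√0.627 = 0.321722
d₁ = (ln(S/K) + (r+σ²/2)T) / (σ√T) = (ln(71.18/85.71) + (0.0689+0.4063²/2)·0.627) / 0.321722 = (-0.185758 + 0.094953) / 0.321722 = -0.282246
d₂ = d₁ − σ√T = -0.282246 − 0.321722 = -0.603968
e^{−rT} = e^{−0.0689·0.627} = 0.957720
N(d₁) = 0.388877,  N(d₂) = 0.272932
Call price V = S·N(d₁) − K·e^{−rT}·N(d₂) = 27.680286 − 22.403965 = 5.276321
φ(d₁) = (1/√(2π))·e^{−d₁²/2} = 0.383364
ν = S·φ(d₁)·√T = 21.607435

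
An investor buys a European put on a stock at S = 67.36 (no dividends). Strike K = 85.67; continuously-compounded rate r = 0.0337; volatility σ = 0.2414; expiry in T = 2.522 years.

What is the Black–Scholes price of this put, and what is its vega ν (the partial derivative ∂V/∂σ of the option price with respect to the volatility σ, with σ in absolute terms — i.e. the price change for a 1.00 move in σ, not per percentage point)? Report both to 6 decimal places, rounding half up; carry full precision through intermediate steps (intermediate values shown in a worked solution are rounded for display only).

price = 17.652365
ν = 41.711471

σ√T = 0.2414·√2.522 = 0.383363
d₁ = (ln(S/K) + (r+σ²/2)T) / (σ√T) = (ln(67.36/85.67) + (0.0337+0.2414²/2)·2.522) / 0.383363 = (-0.240451 + 0.158475) / 0.383363 = -0.213835
d₂ = d₁ − σ√T = -0.213835 − 0.383363 = -0.597198
e^{−rT} = e^{−0.0337·2.522} = 0.918520
N(−d₁) = 0.584662,  N(−d₂) = 0.724812
Put price V = K·e^{−rT}·N(−d₂) − S·N(−d₁) = 57.035215 − 39.382850 = 17.652365
φ(d₁) = (1/√(2π))·e^{−d₁²/2} = 0.389925
ν = S·φ(d₁)·√T = 41.711471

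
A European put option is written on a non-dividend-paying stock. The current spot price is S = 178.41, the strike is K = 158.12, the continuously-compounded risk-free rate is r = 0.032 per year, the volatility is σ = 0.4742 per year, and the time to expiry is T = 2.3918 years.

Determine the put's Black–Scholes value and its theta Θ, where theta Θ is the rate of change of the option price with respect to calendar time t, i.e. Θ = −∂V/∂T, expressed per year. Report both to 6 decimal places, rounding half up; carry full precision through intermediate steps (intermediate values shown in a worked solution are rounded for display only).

price = 32.102740
Θ = -6.389758

σ√T = 0.4742·√2.3918 = 0.733371
d₁ = (ln(S/K) + (r+σ²/2)T) / (σ√T) = (ln(178.41/158.12) + (0.032+0.4742²/2)·2.3918) / 0.733371 = (0.120730 + 0.345454) / 0.733371 = 0.635673
d₂ = d₁ − σ√T = 0.635673 − 0.733371 = -0.097698
e^{−rT} = e^{−0.032·2.3918} = 0.926318
N(−d₁) = 0.262495,  N(−d₂) = 0.538914
Put price V = K·e^{−rT}·N(−d₂) − S·N(−d₁) = 78.934432 − 46.831692 = 32.102740
φ(d₁) = (1/√(2π))·e^{−d₁²/2} = 0.325961
Θ = −S·φ(d₁)·σ/(2√T) + r·K·e^{−rT}·N(−d₂) = −8.915659 + 2.525902 = -6.389758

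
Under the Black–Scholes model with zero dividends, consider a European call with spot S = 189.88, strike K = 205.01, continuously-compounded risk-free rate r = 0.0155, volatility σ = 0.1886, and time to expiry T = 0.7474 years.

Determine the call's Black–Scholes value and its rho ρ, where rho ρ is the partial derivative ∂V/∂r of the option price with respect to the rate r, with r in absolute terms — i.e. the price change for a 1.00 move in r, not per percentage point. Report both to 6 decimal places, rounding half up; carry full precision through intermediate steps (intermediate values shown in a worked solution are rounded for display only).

σ√T = 0.1886·√0.7474 = 0.163049
d₁ = (ln(S/K) + (r+σ²/2)T) / (σ√T) = (ln(189.88/205.01) + (0.0155+0.1886²/2)·0.7474) / 0.163049 = (-0.076666 + 0.024877) / 0.163049 = -0.317630
d₂ = d₁ − σ√T = -0.317630 − 0.163049 = -0.480679
e^{−rT} = e^{−0.0155·0.7474} = 0.988482
N(d₁) = 0.375383,  N(d₂) = 0.315372
Call price V = S·N(d₁) − K·e^{−rT}·N(d₂) = 71.277685 − 63.909795 = 7.367890
ρ = K·T·e^{−rT}·N(d₂) = 47.766181

price = 7.367890
ρ = 47.766181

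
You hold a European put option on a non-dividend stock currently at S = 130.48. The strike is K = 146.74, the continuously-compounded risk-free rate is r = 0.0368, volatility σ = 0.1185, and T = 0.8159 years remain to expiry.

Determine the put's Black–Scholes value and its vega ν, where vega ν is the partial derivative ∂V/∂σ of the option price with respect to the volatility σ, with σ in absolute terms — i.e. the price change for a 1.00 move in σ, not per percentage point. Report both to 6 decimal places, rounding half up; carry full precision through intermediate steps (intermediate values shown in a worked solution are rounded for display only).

σ√T = 0.1185·√0.8159 = 0.107038
d₁ = (ln(S/K) + (r+σ²/2)T) / (σ√T) = (ln(130.48/146.74) + (0.0368+0.1185²/2)·0.8159) / 0.107038 = (-0.117442 + 0.035754) / 0.107038 = -0.763177
d₂ = d₁ − σ√T = -0.763177 − 0.107038 = -0.870215
e^{−rT} = e^{−0.0368·0.8159} = 0.970421
N(−d₁) = 0.777321,  N(−d₂) = 0.807908
Put price V = K·e^{−rT}·N(−d₂) − S·N(−d₁) = 115.045835 − 101.424847 = 13.620988
φ(d₁) = (1/√(2π))·e^{−d₁²/2} = 0.298150
ν = S·φ(d₁)·√T = 35.139655

price = 13.620988
ν = 35.139655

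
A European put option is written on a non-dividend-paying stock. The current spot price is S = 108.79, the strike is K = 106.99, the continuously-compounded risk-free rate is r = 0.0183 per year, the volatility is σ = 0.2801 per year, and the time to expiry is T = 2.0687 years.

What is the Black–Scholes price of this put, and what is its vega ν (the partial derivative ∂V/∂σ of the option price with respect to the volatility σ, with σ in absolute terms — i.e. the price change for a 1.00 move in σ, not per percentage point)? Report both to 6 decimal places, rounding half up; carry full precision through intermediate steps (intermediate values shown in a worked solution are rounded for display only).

σ√T = 0.2801·√2.0687 = 0.402867
d₁ = (ln(S/K) + (r+σ²/2)T) / (σ√T) = (ln(108.79/106.99) + (0.0183+0.2801²/2)·2.0687) / 0.402867 = (0.016684 + 0.119008) / 0.402867 = 0.336816
d₂ = d₁ − σ√T = 0.336816 − 0.402867 = -0.066051
e^{−rT} = e^{−0.0183·2.0687} = 0.962850
N(−d₁) = 0.368128,  N(−d₂) = 0.526331
Put price V = K·e^{−rT}·N(−d₂) − S·N(−d₁) = 54.220214 − 40.048611 = 14.171603
φ(d₁) = (1/√(2π))·e^{−d₁²/2} = 0.376943
ν = S·φ(d₁)·√T = 58.981183

price = 14.171603
ν = 58.981183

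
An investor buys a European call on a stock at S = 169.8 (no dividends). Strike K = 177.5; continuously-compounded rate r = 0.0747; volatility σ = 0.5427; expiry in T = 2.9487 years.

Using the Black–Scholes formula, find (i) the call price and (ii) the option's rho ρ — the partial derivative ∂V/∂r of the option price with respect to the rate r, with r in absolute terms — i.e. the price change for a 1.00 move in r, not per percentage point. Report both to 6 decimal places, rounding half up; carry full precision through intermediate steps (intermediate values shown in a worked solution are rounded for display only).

σ√T = 0.5427·√2.9487 = 0.931912
d₁ = (ln(S/K) + (r+σ²/2)T) / (σ√T) = (ln(169.8/177.5) + (0.0747+0.5427²/2)·2.9487) / 0.931912 = (-0.044349 + 0.654498) / 0.931912 = 0.654728
d₂ = d₁ − σ√T = 0.654728 − 0.931912 = -0.277185
e^{−rT} = e^{−0.0747·2.9487} = 0.802304
N(d₁) = 0.743678,  N(d₂) = 0.390819
Call price V = S·N(d₁) − K·e^{−rT}·N(d₂) = 126.276606 − 55.656138 = 70.620468
ρ = K·T·e^{−rT}·N(d₂) = 164.113253

price = 70.620468
ρ = 164.113253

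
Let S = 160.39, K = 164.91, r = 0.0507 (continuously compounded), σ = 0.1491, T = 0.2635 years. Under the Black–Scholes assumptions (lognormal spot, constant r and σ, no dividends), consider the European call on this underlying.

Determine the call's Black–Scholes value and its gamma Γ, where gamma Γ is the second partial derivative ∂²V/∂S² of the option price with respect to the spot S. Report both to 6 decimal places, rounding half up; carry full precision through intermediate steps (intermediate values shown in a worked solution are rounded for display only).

price = 3.853277
Γ = 0.032134

σ√T = 0.1491·√0.2635 = 0.076536
d₁ = (ln(S/K) + (r+σ²/2)T) / (σ√T) = (ln(160.39/164.91) + (0.0507+0.1491²/2)·0.2635) / 0.076536 = (-0.027792 + 0.016288) / 0.076536 = -0.150297
d₂ = d₁ − σ√T = -0.150297 − 0.076536 = -0.226833
e^{−rT} = e^{−0.0507·0.2635} = 0.986729
N(d₁) = 0.440265,  N(d₂) = 0.410277
Call price V = S·N(d₁) − K·e^{−rT}·N(d₂) = 70.614150 − 66.760873 = 3.853277
φ(d₁) = (1/√(2π))·e^{−d₁²/2} = 0.394462
Γ = φ(d₁) / (S·σ·√T) = 0.032134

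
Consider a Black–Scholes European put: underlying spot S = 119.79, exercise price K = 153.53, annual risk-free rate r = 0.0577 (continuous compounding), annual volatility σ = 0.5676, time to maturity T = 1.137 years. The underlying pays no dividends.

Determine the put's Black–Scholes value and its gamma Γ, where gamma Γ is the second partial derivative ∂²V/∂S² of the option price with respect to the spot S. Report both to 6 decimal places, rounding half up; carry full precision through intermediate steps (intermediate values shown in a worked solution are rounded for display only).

price = 44.703931
Γ = 0.005503

σ√T = 0.5676·√1.137 = 0.605233
d₁ = (ln(S/K) + (r+σ²/2)T) / (σ√T) = (ln(119.79/153.53) + (0.0577+0.5676²/2)·1.137) / 0.605233 = (-0.248156 + 0.248758) / 0.605233 = 0.000996
d₂ = d₁ − σ√T = 0.000996 − 0.605233 = -0.604237
e^{−rT} = e^{−0.0577·1.137} = 0.936501
N(−d₁) = 0.499603,  N(−d₂) = 0.727157
Put price V = K·e^{−rT}·N(−d₂) − S·N(−d₁) = 104.551347 − 59.847416 = 44.703931
φ(d₁) = (1/√(2π))·e^{−d₁²/2} = 0.398942
Γ = φ(d₁) / (S·σ·√T) = 0.005503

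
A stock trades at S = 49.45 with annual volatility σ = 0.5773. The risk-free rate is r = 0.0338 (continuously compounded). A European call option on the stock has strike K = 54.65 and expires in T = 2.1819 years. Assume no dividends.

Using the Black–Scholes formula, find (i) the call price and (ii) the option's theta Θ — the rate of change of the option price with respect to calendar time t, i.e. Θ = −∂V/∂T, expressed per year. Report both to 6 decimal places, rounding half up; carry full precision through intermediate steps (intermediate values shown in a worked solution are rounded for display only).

σ√T = 0.5773·√2.1819 = 0.852745
d₁ = (ln(S/K) + (r+σ²/2)T) / (σ√T) = (ln(49.45/54.65) + (0.0338+0.5773²/2)·2.1819) / 0.852745 = (-0.099987 + 0.437335) / 0.852745 = 0.395602
d₂ = d₁ − σ√T = 0.395602 − 0.852745 = -0.457142
e^{−rT} = e^{−0.0338·2.1819} = 0.928906
N(d₁) = 0.653801,  N(d₂) = 0.323784
Call price V = S·N(d₁) − K·e^{−rT}·N(d₂) = 32.330449 − 16.436814 = 15.893635
φ(d₁) = (1/√(2π))·e^{−d₁²/2} = 0.368915
Θ = −S·φ(d₁)·σ/(2√T) − r·K·e^{−rT}·N(d₂) = −3.564895 − 0.555564 = -4.120459

price = 15.893635
Θ = -4.120459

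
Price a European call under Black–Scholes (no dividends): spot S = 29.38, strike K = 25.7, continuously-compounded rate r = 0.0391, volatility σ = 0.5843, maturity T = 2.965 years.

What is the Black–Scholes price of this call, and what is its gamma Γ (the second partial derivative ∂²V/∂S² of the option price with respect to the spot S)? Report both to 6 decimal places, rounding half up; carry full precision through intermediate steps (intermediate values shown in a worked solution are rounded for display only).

σ√T = 0.5843·√2.965 = 1.006116
d₁ = (ln(S/K) + (r+σ²/2)T) / (σ√T) = (ln(29.38/25.7) + (0.0391+0.5843²/2)·2.965) / 1.006116 = (0.133823 + 0.622067) / 1.006116 = 0.751295
d₂ = d₁ − σ√T = 0.751295 − 1.006116 = -0.254822
e^{−rT} = e^{−0.0391·2.965} = 0.890536
N(d₁) = 0.773762,  N(d₂) = 0.399430
Call price V = S·N(d₁) − K·e^{−rT}·N(d₂) = 22.733136 − 9.141675 = 13.591461
φ(d₁) = (1/√(2π))·e^{−d₁²/2} = 0.300845
Γ = φ(d₁) / (S·σ·√T) = 0.010178

price = 13.591461
Γ = 0.010178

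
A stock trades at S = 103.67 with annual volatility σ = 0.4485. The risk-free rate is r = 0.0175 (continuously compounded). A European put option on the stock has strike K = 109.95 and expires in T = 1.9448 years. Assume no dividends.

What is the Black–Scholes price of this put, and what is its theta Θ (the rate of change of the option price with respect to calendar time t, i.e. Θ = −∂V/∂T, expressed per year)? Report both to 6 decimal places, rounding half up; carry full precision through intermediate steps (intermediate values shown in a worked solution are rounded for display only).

σ√T = 0.4485·√1.9448 = 0.625461
d₁ = (ln(S/K) + (r+σ²/2)T) / (σ√T) = (ln(103.67/109.95) + (0.0175+0.4485²/2)·1.9448) / 0.625461 = (-0.058813 + 0.229634) / 0.625461 = 0.273113
d₂ = d₁ − σ√T = 0.273113 − 0.625461 = -0.352347
e^{−rT} = e^{−0.0175·1.9448} = 0.966539
N(−d₁) = 0.392383,  N(−d₂) = 0.637711
Put price V = K·e^{−rT}·N(−d₂) − S·N(−d₁) = 67.770150 − 40.678357 = 27.091792
φ(d₁) = (1/√(2π))·e^{−d₁²/2} = 0.384338
Θ = −S·φ(d₁)·σ/(2√T) + r·K·e^{−rT}·N(−d₂) = −6.407092 + 1.185978 = -5.221114

price = 27.091792
Θ = -5.221114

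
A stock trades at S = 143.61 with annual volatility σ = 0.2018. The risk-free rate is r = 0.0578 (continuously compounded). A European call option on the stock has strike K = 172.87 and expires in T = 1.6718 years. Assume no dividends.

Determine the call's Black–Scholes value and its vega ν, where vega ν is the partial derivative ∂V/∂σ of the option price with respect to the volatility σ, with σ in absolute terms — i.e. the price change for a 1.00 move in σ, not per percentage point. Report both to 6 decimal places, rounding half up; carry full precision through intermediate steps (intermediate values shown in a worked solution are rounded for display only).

price = 9.819241
ν = 72.463581

σ√T = 0.2018·√1.6718 = 0.260924
d₁ = (ln(S/K) + (r+σ²/2)T) / (σ√T) = (ln(143.61/172.87) + (0.0578+0.2018²/2)·1.6718) / 0.260924 = (-0.185439 + 0.130671) / 0.260924 = -0.209900
d₂ = d₁ − σ√T = -0.209900 − 0.260924 = -0.470824
e^{−rT} = e^{−0.0578·1.6718} = 0.907892
N(d₁) = 0.416873,  N(d₂) = 0.318883
Call price V = S·N(d₁) − K·e^{−rT}·N(d₂) = 59.867086 − 50.047844 = 9.819241
φ(d₁) = (1/√(2π))·e^{−d₁²/2} = 0.390250
ν = S·φ(d₁)·√T = 72.463581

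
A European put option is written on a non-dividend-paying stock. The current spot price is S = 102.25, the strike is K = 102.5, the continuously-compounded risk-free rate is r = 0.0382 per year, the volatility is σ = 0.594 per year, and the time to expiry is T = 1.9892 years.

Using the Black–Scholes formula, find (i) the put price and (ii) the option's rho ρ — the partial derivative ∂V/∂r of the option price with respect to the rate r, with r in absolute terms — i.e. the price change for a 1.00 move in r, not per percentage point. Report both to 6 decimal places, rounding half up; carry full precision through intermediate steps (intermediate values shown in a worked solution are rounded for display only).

σ√T = 0.594·√1.9892 = 0.837772
d₁ = (ln(S/K) + (r+σ²/2)T) / (σ√T) = (ln(102.25/102.5) + (0.0382+0.594²/2)·1.9892) / 0.837772 = (-0.002442 + 0.426918) / 0.837772 = 0.506673
d₂ = d₁ − σ√T = 0.506673 − 0.837772 = -0.331099
e^{−rT} = e^{−0.0382·1.9892} = 0.926828
N(−d₁) = 0.306192,  N(−d₂) = 0.629715
Put price V = K·e^{−rT}·N(−d₂) − S·N(−d₁) = 59.822842 − 31.308153 = 28.514689
ρ = −K·T·e^{−rT}·N(−d₂) = -118.999598

price = 28.514689
ρ = -118.999598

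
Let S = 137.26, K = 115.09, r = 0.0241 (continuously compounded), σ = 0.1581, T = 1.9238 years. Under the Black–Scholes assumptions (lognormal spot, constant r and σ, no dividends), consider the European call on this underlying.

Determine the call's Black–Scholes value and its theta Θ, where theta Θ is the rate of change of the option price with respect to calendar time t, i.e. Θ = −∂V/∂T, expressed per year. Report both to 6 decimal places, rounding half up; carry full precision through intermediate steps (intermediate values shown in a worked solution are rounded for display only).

σ√T = 0.1581·√1.9238 = 0.219286
d₁ = (ln(S/K) + (r+σ²/2)T) / (σ√T) = (ln(137.26/115.09) + (0.0241+0.1581²/2)·1.9238) / 0.219286 = (0.176163 + 0.070407) / 0.219286 = 1.124417
d₂ = d₁ − σ√T = 1.124417 − 0.219286 = 0.905130
e^{−rT} = e^{−0.0241·1.9238} = 0.954695
N(d₁) = 0.869582,  N(d₂) = 0.817302
Call price V = S·N(d₁) − K·e^{−rT}·N(d₂) = 119.358805 − 89.801708 = 29.557097
φ(d₁) = (1/√(2π))·e^{−d₁²/2} = 0.212016
Θ = −S·φ(d₁)·σ/(2√T) − r·K·e^{−rT}·N(d₂) = −1.658570 − 2.164221 = -3.822792

price = 29.557097
Θ = -3.822792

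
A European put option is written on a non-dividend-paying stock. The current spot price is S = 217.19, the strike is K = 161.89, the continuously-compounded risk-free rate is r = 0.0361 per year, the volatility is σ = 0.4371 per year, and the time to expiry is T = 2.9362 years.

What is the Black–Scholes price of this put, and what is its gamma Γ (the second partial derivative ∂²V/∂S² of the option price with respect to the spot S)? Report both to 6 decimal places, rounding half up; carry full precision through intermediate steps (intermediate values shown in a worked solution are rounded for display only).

σ√T = 0.4371·√2.9362 = 0.748986
d₁ = (ln(S/K) + (r+σ²/2)T) / (σ√T) = (ln(217.19/161.89) + (0.0361+0.4371²/2)·2.9362) / 0.748986 = (0.293855 + 0.386487) / 0.748986 = 0.908351
d₂ = d₁ − σ√T = 0.908351 − 0.748986 = 0.159365
e^{−rT} = e^{−0.0361·2.9362} = 0.899428
N(−d₁) = 0.181846,  N(−d₂) = 0.436691
Put price V = K·e^{−rT}·N(−d₂) − S·N(−d₁) = 63.585775 − 39.495210 = 24.090565
φ(d₁) = (1/√(2π))·e^{−d₁²/2} = 0.264084
Γ = φ(d₁) / (S·σ·√T) = 0.001623

price = 24.090565
Γ = 0.001623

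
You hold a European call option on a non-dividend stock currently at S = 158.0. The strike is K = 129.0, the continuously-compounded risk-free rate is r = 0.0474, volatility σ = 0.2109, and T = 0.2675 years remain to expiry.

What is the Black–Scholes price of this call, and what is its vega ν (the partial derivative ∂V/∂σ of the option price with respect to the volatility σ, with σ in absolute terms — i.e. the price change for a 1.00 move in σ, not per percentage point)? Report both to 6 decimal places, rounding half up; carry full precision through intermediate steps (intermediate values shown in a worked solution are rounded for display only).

σ√T = 0.2109·√0.2675 = 0.109078
d₁ = (ln(S/K) + (r+σ²/2)T) / (σ√T) = (ln(158.0/129.0) + (0.0474+0.2109²/2)·0.2675) / 0.109078 = (0.202783 + 0.018629) / 0.109078 = 2.029836
d₂ = d₁ − σ√T = 2.029836 − 0.109078 = 1.920758
e^{−rT} = e^{−0.0474·0.2675} = 0.987401
N(d₁) = 0.978813,  N(d₂) = 0.972619
Call price V = S·N(d₁) − K·e^{−rT}·N(d₂) = 154.652520 − 123.887012 = 30.765509
φ(d₁) = (1/√(2π))·e^{−d₁²/2} = 0.050841
ν = S·φ(d₁)·√T = 4.154618

price = 30.765509
ν = 4.154618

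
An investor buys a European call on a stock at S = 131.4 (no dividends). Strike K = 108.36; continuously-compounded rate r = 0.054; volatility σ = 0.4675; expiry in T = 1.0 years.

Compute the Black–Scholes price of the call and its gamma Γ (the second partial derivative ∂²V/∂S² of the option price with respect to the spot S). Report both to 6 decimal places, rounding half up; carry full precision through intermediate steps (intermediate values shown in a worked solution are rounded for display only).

price = 38.872287
Γ = 0.004859

σ√T = 0.4675·√1.0 = 0.467500
d₁ = (ln(S/K) + (r+σ²/2)T) / (σ√T) = (ln(131.4/108.36) + (0.054+0.4675²/2)·1.0) / 0.467500 = (0.192787 + 0.163278) / 0.467500 = 0.761637
d₂ = d₁ − σ√T = 0.761637 − 0.467500 = 0.294137
e^{−rT} = e^{−0.054·1.0} = 0.947432
N(d₁) = 0.776862,  N(d₂) = 0.615673
Call price V = S·N(d₁) − K·e^{−rT}·N(d₂) = 102.079615 − 63.207328 = 38.872287
φ(d₁) = (1/√(2π))·e^{−d₁²/2} = 0.298500
Γ = φ(d₁) / (S·σ·√T) = 0.004859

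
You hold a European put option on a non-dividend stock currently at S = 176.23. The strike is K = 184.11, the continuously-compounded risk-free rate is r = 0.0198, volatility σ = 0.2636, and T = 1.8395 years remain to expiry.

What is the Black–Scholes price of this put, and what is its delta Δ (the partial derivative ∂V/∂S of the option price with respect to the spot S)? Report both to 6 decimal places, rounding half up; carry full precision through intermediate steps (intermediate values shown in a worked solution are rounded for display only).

price = 25.746695
Δ = -0.437118

σ√T = 0.2636·√1.8395 = 0.357516
d₁ = (ln(S/K) + (r+σ²/2)T) / (σ√T) = (ln(176.23/184.11) + (0.0198+0.2636²/2)·1.8395) / 0.357516 = (-0.043743 + 0.100331) / 0.357516 = 0.158280
d₂ = d₁ − σ√T = 0.158280 − 0.357516 = -0.199236
e^{−rT} = e^{−0.0198·1.8395} = 0.964233
N(−d₁) = 0.437118,  N(−d₂) = 0.578961
Put price V = K·e^{−rT}·N(−d₂) − S·N(−d₁) = 102.780046 − 77.033351 = 25.746695
Δ = −N(−d₁) = -0.437118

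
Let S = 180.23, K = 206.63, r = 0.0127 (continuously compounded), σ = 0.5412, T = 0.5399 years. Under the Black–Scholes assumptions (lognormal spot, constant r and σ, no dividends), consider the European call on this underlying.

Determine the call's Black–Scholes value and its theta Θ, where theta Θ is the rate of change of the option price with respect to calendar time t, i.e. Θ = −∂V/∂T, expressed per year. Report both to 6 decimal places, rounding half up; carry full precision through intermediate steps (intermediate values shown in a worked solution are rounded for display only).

σ√T = 0.5412·√0.5399 = 0.397662
d₁ = (ln(S/K) + (r+σ²/2)T) / (σ√T) = (ln(180.23/206.63) + (0.0127+0.5412²/2)·0.5399) / 0.397662 = (-0.136696 + 0.085924) / 0.397662 = -0.127675
d₂ = d₁ − σ√T = -0.127675 − 0.397662 = -0.525337
e^{−rT} = e^{−0.0127·0.5399} = 0.993167
N(d₁) = 0.449203,  N(d₂) = 0.299674
Call price V = S·N(d₁) − K·e^{−rT}·N(d₂) = 80.959871 − 61.498582 = 19.461288
φ(d₁) = (1/√(2π))·e^{−d₁²/2} = 0.395704
Θ = −S·φ(d₁)·σ/(2√T) − r·K·e^{−rT}·N(d₂) = −26.264466 − 0.781032 = -27.045498

price = 19.461288
Θ = -27.045498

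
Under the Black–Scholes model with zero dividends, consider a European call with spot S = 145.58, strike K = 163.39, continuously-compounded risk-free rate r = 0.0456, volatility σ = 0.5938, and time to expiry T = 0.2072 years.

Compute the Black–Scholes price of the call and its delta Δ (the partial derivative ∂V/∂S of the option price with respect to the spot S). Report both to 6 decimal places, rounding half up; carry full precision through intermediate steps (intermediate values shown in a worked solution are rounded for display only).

price = 9.633252
Δ = 0.398630

σ√T = 0.5938·√0.2072 = 0.270293
d₁ = (ln(S/K) + (r+σ²/2)T) / (σ√T) = (ln(145.58/163.39) + (0.0456+0.5938²/2)·0.2072) / 0.270293 = (-0.115414 + 0.045978) / 0.270293 = -0.256894
d₂ = d₁ − σ√T = -0.256894 − 0.270293 = -0.527187
e^{−rT} = e^{−0.0456·0.2072} = 0.990596
N(d₁) = 0.398630,  N(d₂) = 0.299032
Call price V = S·N(d₁) − K·e^{−rT}·N(d₂) = 58.032598 − 48.399346 = 9.633252
Δ = N(d₁) = 0.398630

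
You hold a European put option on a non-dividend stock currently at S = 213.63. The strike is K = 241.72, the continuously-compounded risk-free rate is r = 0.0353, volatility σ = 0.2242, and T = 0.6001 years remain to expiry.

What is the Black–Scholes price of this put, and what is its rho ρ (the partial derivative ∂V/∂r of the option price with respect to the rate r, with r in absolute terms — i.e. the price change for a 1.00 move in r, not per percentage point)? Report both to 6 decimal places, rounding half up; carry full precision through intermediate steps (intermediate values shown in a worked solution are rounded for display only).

σ√T = 0.2242·√0.6001 = 0.173679
d₁ = (ln(S/K) + (r+σ²/2)T) / (σ√T) = (ln(213.63/241.72) + (0.0353+0.2242²/2)·0.6001) / 0.173679 = (-0.123534 + 0.036266) / 0.173679 = -0.502471
d₂ = d₁ − σ√T = -0.502471 − 0.173679 = -0.676150
e^{−rT} = e^{−0.0353·0.6001} = 0.979039
N(−d₁) = 0.692332,  N(−d₂) = 0.750527
Put price V = K·e^{−rT}·N(−d₂) − S·N(−d₁) = 177.614846 − 147.902887 = 29.711959
ρ = −K·T·e^{−rT}·N(−d₂) = -106.586669

price = 29.711959
ρ = -106.586669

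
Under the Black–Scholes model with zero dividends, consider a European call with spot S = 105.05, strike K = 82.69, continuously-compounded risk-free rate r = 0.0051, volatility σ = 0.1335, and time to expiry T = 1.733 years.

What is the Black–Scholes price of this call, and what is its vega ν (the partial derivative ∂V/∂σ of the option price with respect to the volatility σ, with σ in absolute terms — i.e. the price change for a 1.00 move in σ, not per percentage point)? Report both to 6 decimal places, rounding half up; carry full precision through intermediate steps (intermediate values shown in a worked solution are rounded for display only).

σ√T = 0.1335·√1.733 = 0.175744
d₁ = (ln(S/K) + (r+σ²/2)T) / (σ√T) = (ln(105.05/82.69) + (0.0051+0.1335²/2)·1.733) / 0.175744 = (0.239338 + 0.024281) / 0.175744 = 1.500017
d₂ = d₁ − σ√T = 1.500017 − 0.175744 = 1.324273
e^{−rT} = e^{−0.0051·1.733} = 0.991201
N(d₁) = 0.933195,  N(d₂) = 0.907294
Call price V = S·N(d₁) − K·e^{−rT}·N(d₂) = 98.032136 − 74.363962 = 23.668175
φ(d₁) = (1/√(2π))·e^{−d₁²/2} = 0.129514
ν = S·φ(d₁)·√T = 17.910717

price = 23.668175
ν = 17.910717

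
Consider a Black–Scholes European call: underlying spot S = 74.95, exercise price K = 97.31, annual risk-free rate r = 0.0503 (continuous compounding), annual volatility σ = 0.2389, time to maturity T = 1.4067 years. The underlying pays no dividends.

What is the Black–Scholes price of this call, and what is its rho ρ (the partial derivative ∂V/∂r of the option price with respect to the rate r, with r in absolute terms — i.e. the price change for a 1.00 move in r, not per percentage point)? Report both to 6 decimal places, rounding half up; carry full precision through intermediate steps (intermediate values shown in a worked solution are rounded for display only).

price = 3.480580
ρ = 26.527551

σ√T = 0.2389·√1.4067 = 0.283346
d₁ = (ln(S/K) + (r+σ²/2)T) / (σ√T) = (ln(74.95/97.31) + (0.0503+0.2389²/2)·1.4067) / 0.283346 = (-0.261081 + 0.110899) / 0.283346 = -0.530027
d₂ = d₁ − σ√T = -0.530027 − 0.283346 = -0.813373
e^{−rT} = e^{−0.0503·1.4067} = 0.931688
N(d₁) = 0.298046,  N(d₂) = 0.208002
Call price V = S·N(d₁) − K·e^{−rT}·N(d₂) = 22.338582 − 18.858002 = 3.480580
ρ = K·T·e^{−rT}·N(d₂) = 26.527551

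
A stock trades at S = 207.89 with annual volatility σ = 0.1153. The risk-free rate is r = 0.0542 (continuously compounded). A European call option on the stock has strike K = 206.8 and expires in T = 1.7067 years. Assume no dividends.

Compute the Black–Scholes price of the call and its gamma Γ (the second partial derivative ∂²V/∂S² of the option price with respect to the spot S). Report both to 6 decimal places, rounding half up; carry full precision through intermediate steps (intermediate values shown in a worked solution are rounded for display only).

price = 23.995133
Γ = 0.009800

σ√T = 0.1153·√1.7067 = 0.150629
d₁ = (ln(S/K) + (r+σ²/2)T) / (σ√T) = (ln(207.89/206.8) + (0.0542+0.1153²/2)·1.7067) / 0.150629 = (0.005257 + 0.103848) / 0.150629 = 0.724328
d₂ = d₁ − σ√T = 0.724328 − 0.150629 = 0.573699
e^{−rT} = e^{−0.0542·1.7067} = 0.911646
N(d₁) = 0.765568,  N(d₂) = 0.716914
Call price V = S·N(d₁) − K·e^{−rT}·N(d₂) = 159.153880 − 135.158747 = 23.995133
φ(d₁) = (1/√(2π))·e^{−d₁²/2} = 0.306891
Γ = φ(d₁) / (S·σ·√T) = 0.009800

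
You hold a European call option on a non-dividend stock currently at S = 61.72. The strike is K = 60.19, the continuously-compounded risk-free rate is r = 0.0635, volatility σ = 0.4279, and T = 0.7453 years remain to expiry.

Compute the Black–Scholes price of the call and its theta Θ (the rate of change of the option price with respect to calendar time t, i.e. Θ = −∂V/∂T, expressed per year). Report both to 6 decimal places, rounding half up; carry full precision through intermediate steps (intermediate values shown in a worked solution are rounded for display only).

price = 11.049814
Θ = -7.514657

σ√T = 0.4279·√0.7453 = 0.369409
d₁ = (ln(S/K) + (r+σ²/2)T) / (σ√T) = (ln(61.72/60.19) + (0.0635+0.4279²/2)·0.7453) / 0.369409 = (0.025102 + 0.115558) / 0.369409 = 0.380770
d₂ = d₁ − σ√T = 0.380770 − 0.369409 = 0.011361
e^{−rT} = e^{−0.0635·0.7453} = 0.953776
N(d₁) = 0.648313,  N(d₂) = 0.504532
Call price V = S·N(d₁) − K·e^{−rT}·N(d₂) = 40.013880 − 28.964066 = 11.049814
φ(d₁) = (1/√(2π))·e^{−d₁²/2} = 0.371045
Θ = −S·φ(d₁)·σ/(2√T) − r·K·e^{−rT}·N(d₂) = −5.675439 − 1.839218 = -7.514657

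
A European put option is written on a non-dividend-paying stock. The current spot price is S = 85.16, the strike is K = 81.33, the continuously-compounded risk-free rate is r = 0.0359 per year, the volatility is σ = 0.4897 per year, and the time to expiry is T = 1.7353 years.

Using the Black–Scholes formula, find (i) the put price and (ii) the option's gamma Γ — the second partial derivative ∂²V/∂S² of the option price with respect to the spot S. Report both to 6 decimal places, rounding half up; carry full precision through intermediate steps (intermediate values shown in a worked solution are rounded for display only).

σ√T = 0.4897·√1.7353 = 0.645086
d₁ = (ln(S/K) + (r+σ²/2)T) / (σ√T) = (ln(85.16/81.33) + (0.0359+0.4897²/2)·1.7353) / 0.645086 = (0.046017 + 0.270365) / 0.645086 = 0.490449
d₂ = d₁ − σ√T = 0.490449 − 0.645086 = -0.154636
e^{−rT} = e^{−0.0359·1.7353} = 0.939604
N(−d₁) = 0.311908,  N(−d₂) = 0.561446
Put price V = K·e^{−rT}·N(−d₂) − S·N(−d₁) = 42.904550 − 26.562080 = 16.342470
φ(d₁) = (1/√(2π))·e^{−d₁²/2} = 0.353734
Γ = φ(d₁) / (S·σ·√T) = 0.006439

price = 16.342470
Γ = 0.006439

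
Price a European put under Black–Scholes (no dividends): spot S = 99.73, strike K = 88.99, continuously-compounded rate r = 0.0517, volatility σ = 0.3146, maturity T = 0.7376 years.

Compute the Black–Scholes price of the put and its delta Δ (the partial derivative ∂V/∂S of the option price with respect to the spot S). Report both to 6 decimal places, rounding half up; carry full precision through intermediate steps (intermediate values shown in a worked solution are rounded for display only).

price = 4.451007
Δ = -0.242606

σ√T = 0.3146·√0.7376 = 0.270190
d₁ = (ln(S/K) + (r+σ²/2)T) / (σ√T) = (ln(99.73/88.99) + (0.0517+0.3146²/2)·0.7376) / 0.270190 = (0.113943 + 0.074635) / 0.270190 = 0.697945
d₂ = d₁ − σ√T = 0.697945 − 0.270190 = 0.427755
e^{−rT} = e^{−0.0517·0.7376} = 0.962584
N(−d₁) = 0.242606,  N(−d₂) = 0.334415
Put price V = K·e^{−rT}·N(−d₂) − S·N(−d₁) = 28.646079 − 24.195072 = 4.451007
Δ = −N(−d₁) = -0.242606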